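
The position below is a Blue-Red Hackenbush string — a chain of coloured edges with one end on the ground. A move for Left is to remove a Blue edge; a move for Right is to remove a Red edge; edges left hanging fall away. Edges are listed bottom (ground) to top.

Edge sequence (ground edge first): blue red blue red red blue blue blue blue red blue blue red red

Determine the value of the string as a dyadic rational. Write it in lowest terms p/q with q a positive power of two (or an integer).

5081/8192

Recurse on prefixes of the 14-edge string blue red blue red red blue blue blue blue red blue blue red red:
v_1 [b]  L=[0]  R=[none]  — 1
v_2 [br]  L=[0]  R=[1]  — 1/2
v_3 [brb]  L=[0 1/2]  R=[1]  — 3/4
v_4 [brbr]  L=[0 1/2]  R=[3/4 1]  — 5/8
v_5 [brbrr]  L=[0 1/2]  R=[5/8 3/4 1]  — 9/16
v_6 [brbrrb]  L=[0 1/2 9/16]  R=[5/8 3/4 1]  — 19/32
v_7 [brbrrbb]  L=[0 1/2 9/16 19/32]  R=[5/8 3/4 1]  — 39/64
v_8 [brbrrbbb]  L=[0 1/2 9/16 19/32 39/64]  R=[5/8 3/4 1]  — 79/128
v_9 [brbrrbbbb]  L=[0 1/2 9/16 19/32 39/64 79/128]  R=[5/8 3/4 1]  — 159/256
v_10 [brbrrbbbbr]  L=[0 1/2 9/16 19/32 39/64 79/128]  R=[159/256 5/8 3/4 1]  — 317/512
v_11 [brbrrbbbbrb]  L=[0 1/2 9/16 19/32 39/64 79/128 317/512]  R=[159/256 5/8 3/4 1]  — 635/1024
v_12 [brbrrbbbbrbb]  L=[0 1/2 9/16 19/32 39/64 79/128 317/512 635/1024]  R=[159/256 5/8 3/4 1]  — 1271/2048
v_13 [brbrrbbbbrbbr]  L=[0 1/2 9/16 19/32 39/64 79/128 317/512 635/1024]  R=[1271/2048 159/256 5/8 3/4 1]  — 2541/4096
v_14 [brbrrbbbbrbbrr]  L=[0 1/2 9/16 19/32 39/64 79/128 317/512 635/1024]  R=[2541/4096 1271/2048 159/256 5/8 3/4 1]  — 5081/8192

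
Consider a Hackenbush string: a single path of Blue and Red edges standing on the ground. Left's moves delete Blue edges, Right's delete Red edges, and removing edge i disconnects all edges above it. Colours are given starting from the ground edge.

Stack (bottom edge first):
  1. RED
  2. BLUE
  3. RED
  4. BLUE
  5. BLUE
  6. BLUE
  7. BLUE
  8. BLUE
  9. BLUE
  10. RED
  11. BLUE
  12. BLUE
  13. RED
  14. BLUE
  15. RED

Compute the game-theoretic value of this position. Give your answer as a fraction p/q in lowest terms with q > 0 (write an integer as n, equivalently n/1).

-8267/16384

Build g(s[:k]) for k = 1..15, string s = RED BLUE RED BLUE BLUE BLUE BLUE BLUE BLUE RED BLUE BLUE RED BLUE RED.
edge 1 of 15 (RED): { — | 0 } -> -1
edge 2 of 15 (BLUE): { -1 | 0 } -> -1/2
edge 3 of 15 (RED): { -1 | -1/2 0 } -> -3/4
edge 4 of 15 (BLUE): { -1 -3/4 | -1/2 0 } -> -5/8
edge 5 of 15 (BLUE): { -1 -3/4 -5/8 | -1/2 0 } -> -9/16
edge 6 of 15 (BLUE): { -1 -3/4 -5/8 -9/16 | -1/2 0 } -> -17/32
edge 7 of 15 (BLUE): { -1 -3/4 -5/8 -9/16 -17/32 | -1/2 0 } -> -33/64
edge 8 of 15 (BLUE): { -1 -3/4 -5/8 -9/16 -17/32 -33/64 | -1/2 0 } -> -65/128
edge 9 of 15 (BLUE): { -1 -3/4 -5/8 -9/16 -17/32 -33/64 -65/128 | -1/2 0 } -> -129/256
edge 10 of 15 (RED): { -1 -3/4 -5/8 -9/16 -17/32 -33/64 -65/128 | -129/256 -1/2 0 } -> -259/512
edge 11 of 15 (BLUE): { -1 -3/4 -5/8 -9/16 -17/32 -33/64 -65/128 -259/512 | -129/256 -1/2 0 } -> -517/1024
edge 12 of 15 (BLUE): { -1 -3/4 -5/8 -9/16 -17/32 -33/64 -65/128 -259/512 -517/1024 | -129/256 -1/2 0 } -> -1033/2048
edge 13 of 15 (RED): { -1 -3/4 -5/8 -9/16 -17/32 -33/64 -65/128 -259/512 -517/1024 | -1033/2048 -129/256 -1/2 0 } -> -2067/4096
edge 14 of 15 (BLUE): { -1 -3/4 -5/8 -9/16 -17/32 -33/64 -65/128 -259/512 -517/1024 -2067/4096 | -1033/2048 -129/256 -1/2 0 } -> -4133/8192
edge 15 of 15 (RED): { -1 -3/4 -5/8 -9/16 -17/32 -33/64 -65/128 -259/512 -517/1024 -2067/4096 | -4133/8192 -1033/2048 -129/256 -1/2 0 } -> -8267/16384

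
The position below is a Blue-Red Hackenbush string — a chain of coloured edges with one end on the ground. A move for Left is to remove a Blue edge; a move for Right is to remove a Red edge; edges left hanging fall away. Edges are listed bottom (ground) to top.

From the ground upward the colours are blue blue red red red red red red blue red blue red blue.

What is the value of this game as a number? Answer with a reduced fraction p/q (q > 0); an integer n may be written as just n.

edge 1 of 13 (blue): { 0 | ∅ } => 1
edge 2 of 13 (blue): { 0; 1 | ∅ } => 2
edge 3 of 13 (red): { 0; 1 | 2 } => 3/2
edge 4 of 13 (red): { 0; 1 | 3/2; 2 } => 5/4
edge 5 of 13 (red): { 0; 1 | 5/4; 3/2; 2 } => 9/8
edge 6 of 13 (red): { 0; 1 | 9/8; 5/4; 3/2; 2 } => 17/16
edge 7 of 13 (red): { 0; 1 | 17/16; 9/8; 5/4; 3/2; 2 } => 33/32
edge 8 of 13 (red): { 0; 1 | 33/32; 17/16; 9/8; 5/4; 3/2; 2 } => 65/64
edge 9 of 13 (blue): { 0; 1; 65/64 | 33/32; 17/16; 9/8; 5/4; 3/2; 2 } => 131/128
edge 10 of 13 (red): { 0; 1; 65/64 | 131/128; 33/32; 17/16; 9/8; 5/4; 3/2; 2 } => 261/256
edge 11 of 13 (blue): { 0; 1; 65/64; 261/256 | 131/128; 33/32; 17/16; 9/8; 5/4; 3/2; 2 } => 523/512
edge 12 of 13 (red): { 0; 1; 65/64; 261/256 | 523/512; 131/128; 33/32; 17/16; 9/8; 5/4; 3/2; 2 } => 1045/1024
edge 13 of 13 (blue): { 0; 1; 65/64; 261/256; 1045/1024 | 523/512; 131/128; 33/32; 17/16; 9/8; 5/4; 3/2; 2 } => 2091/2048

2091/2048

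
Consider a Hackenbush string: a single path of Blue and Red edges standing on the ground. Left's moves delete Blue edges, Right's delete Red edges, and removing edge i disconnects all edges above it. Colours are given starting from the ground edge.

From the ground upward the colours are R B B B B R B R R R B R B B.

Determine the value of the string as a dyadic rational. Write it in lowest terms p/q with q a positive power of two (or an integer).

edge 1 of 14 (R): { ∅ | 0 } => -1
edge 2 of 14 (B): { -1 | 0 } => -1/2
edge 3 of 14 (B): { -1,-1/2 | 0 } => -1/4
edge 4 of 14 (B): { -1,-1/2,-1/4 | 0 } => -1/8
edge 5 of 14 (B): { -1,-1/2,-1/4,-1/8 | 0 } => -1/16
edge 6 of 14 (R): { -1,-1/2,-1/4,-1/8 | -1/16,0 } => -3/32
edge 7 of 14 (B): { -1,-1/2,-1/4,-1/8,-3/32 | -1/16,0 } => -5/64
edge 8 of 14 (R): { -1,-1/2,-1/4,-1/8,-3/32 | -5/64,-1/16,0 } => -11/128
edge 9 of 14 (R): { -1,-1/2,-1/4,-1/8,-3/32 | -11/128,-5/64,-1/16,0 } => -23/256
edge 10 of 14 (R): { -1,-1/2,-1/4,-1/8,-3/32 | -23/256,-11/128,-5/64,-1/16,0 } => -47/512
edge 11 of 14 (B): { -1,-1/2,-1/4,-1/8,-3/32,-47/512 | -23/256,-11/128,-5/64,-1/16,0 } => -93/1024
edge 12 of 14 (R): { -1,-1/2,-1/4,-1/8,-3/32,-47/512 | -93/1024,-23/256,-11/128,-5/64,-1/16,0 } => -187/2048
edge 13 of 14 (B): { -1,-1/2,-1/4,-1/8,-3/32,-47/512,-187/2048 | -93/1024,-23/256,-11/128,-5/64,-1/16,0 } => -373/4096
edge 14 of 14 (B): { -1,-1/2,-1/4,-1/8,-3/32,-47/512,-187/2048,-373/4096 | -93/1024,-23/256,-11/128,-5/64,-1/16,0 } => -745/8192

-745/8192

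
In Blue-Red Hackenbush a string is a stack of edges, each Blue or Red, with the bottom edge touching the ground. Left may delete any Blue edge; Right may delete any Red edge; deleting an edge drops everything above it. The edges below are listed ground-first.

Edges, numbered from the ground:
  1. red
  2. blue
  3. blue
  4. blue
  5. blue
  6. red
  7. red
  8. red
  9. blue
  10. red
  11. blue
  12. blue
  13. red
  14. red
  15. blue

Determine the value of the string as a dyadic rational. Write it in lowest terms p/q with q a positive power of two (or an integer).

edge 1 of 15 (red): { (no moves) | 0 } gives -1
edge 2 of 15 (blue): { -1 | 0 } gives -1/2
edge 3 of 15 (blue): { -1; -1/2 | 0 } gives -1/4
edge 4 of 15 (blue): { -1; -1/2; -1/4 | 0 } gives -1/8
edge 5 of 15 (blue): { -1; -1/2; -1/4; -1/8 | 0 } gives -1/16
edge 6 of 15 (red): { -1; -1/2; -1/4; -1/8 | -1/16; 0 } gives -3/32
edge 7 of 15 (red): { -1; -1/2; -1/4; -1/8 | -3/32; -1/16; 0 } gives -7/64
edge 8 of 15 (red): { -1; -1/2; -1/4; -1/8 | -7/64; -3/32; -1/16; 0 } gives -15/128
edge 9 of 15 (blue): { -1; -1/2; -1/4; -1/8; -15/128 | -7/64; -3/32; -1/16; 0 } gives -29/256
edge 10 of 15 (red): { -1; -1/2; -1/4; -1/8; -15/128 | -29/256; -7/64; -3/32; -1/16; 0 } gives -59/512
edge 11 of 15 (blue): { -1; -1/2; -1/4; -1/8; -15/128; -59/512 | -29/256; -7/64; -3/32; -1/16; 0 } gives -117/1024
edge 12 of 15 (blue): { -1; -1/2; -1/4; -1/8; -15/128; -59/512; -117/1024 | -29/256; -7/64; -3/32; -1/16; 0 } gives -233/2048
edge 13 of 15 (red): { -1; -1/2; -1/4; -1/8; -15/128; -59/512; -117/1024 | -233/2048; -29/256; -7/64; -3/32; -1/16; 0 } gives -467/4096
edge 14 of 15 (red): { -1; -1/2; -1/4; -1/8; -15/128; -59/512; -117/1024 | -467/4096; -233/2048; -29/256; -7/64; -3/32; -1/16; 0 } gives -935/8192
edge 15 of 15 (blue): { -1; -1/2; -1/4; -1/8; -15/128; -59/512; -117/1024; -935/8192 | -467/4096; -233/2048; -29/256; -7/64; -3/32; -1/16; 0 } gives -1869/16384

-1869/16384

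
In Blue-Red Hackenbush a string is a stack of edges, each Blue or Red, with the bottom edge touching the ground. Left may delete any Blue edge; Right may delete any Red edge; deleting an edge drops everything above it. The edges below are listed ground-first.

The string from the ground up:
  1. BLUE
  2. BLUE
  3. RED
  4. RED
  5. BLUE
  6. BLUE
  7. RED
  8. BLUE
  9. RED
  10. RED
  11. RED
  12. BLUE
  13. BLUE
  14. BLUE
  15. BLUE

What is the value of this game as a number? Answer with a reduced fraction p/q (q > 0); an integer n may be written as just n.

11551/8192

1 of 15 · B · max L 0 · min R +∞ so 1
2 of 15 · BB · max L 1 · min R +∞ so 2
3 of 15 · BBR · max L 1 · min R 2 so 3/2
4 of 15 · BBRR · max L 1 · min R 3/2 so 5/4
5 of 15 · BBRRB · max L 5/4 · min R 3/2 so 11/8
6 of 15 · BBRRBB · max L 11/8 · min R 3/2 so 23/16
7 of 15 · BBRRBBR · max L 11/8 · min R 23/16 so 45/32
8 of 15 · BBRRBBRB · max L 45/32 · min R 23/16 so 91/64
9 of 15 · BBRRBBRBR · max L 45/32 · min R 91/64 so 181/128
10 of 15 · BBRRBBRBRR · max L 45/32 · min R 181/128 so 361/256
11 of 15 · BBRRBBRBRRR · max L 45/32 · min R 361/256 so 721/512
12 of 15 · BBRRBBRBRRRB · max L 721/512 · min R 361/256 so 1443/1024
13 of 15 · BBRRBBRBRRRBB · max L 1443/1024 · min R 361/256 so 2887/2048
14 of 15 · BBRRBBRBRRRBBB · max L 2887/2048 · min R 361/256 so 5775/4096
15 of 15 · BBRRBBRBRRRBBBB · max L 5775/4096 · min R 361/256 so 11551/8192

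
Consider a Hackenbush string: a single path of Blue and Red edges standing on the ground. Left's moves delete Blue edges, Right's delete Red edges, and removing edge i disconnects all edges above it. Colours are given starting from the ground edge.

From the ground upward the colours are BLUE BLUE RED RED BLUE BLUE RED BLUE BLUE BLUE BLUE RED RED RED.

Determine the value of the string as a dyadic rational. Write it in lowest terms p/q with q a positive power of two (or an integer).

Prefix values for BLUE BLUE RED RED BLUE BLUE RED BLUE BLUE BLUE BLUE RED RED RED via {L|R} + simplicity:
1 of 14 · B · max L 0 · min R +∞ => 1
2 of 14 · BB · max L 1 · min R +∞ => 2
3 of 14 · BBR · max L 1 · min R 2 => 3/2
4 of 14 · BBRR · max L 1 · min R 3/2 => 5/4
5 of 14 · BBRRB · max L 5/4 · min R 3/2 => 11/8
6 of 14 · BBRRBB · max L 11/8 · min R 3/2 => 23/16
7 of 14 · BBRRBBR · max L 11/8 · min R 23/16 => 45/32
8 of 14 · BBRRBBRB · max L 45/32 · min R 23/16 => 91/64
9 of 14 · BBRRBBRBB · max L 91/64 · min R 23/16 => 183/128
10 of 14 · BBRRBBRBBB · max L 183/128 · min R 23/16 => 367/256
11 of 14 · BBRRBBRBBBB · max L 367/256 · min R 23/16 => 735/512
12 of 14 · BBRRBBRBBBBR · max L 367/256 · min R 735/512 => 1469/1024
13 of 14 · BBRRBBRBBBBRR · max L 367/256 · min R 1469/1024 => 2937/2048
14 of 14 · BBRRBBRBBBBRRR · max L 367/256 · min R 2937/2048 => 5873/4096

5873/4096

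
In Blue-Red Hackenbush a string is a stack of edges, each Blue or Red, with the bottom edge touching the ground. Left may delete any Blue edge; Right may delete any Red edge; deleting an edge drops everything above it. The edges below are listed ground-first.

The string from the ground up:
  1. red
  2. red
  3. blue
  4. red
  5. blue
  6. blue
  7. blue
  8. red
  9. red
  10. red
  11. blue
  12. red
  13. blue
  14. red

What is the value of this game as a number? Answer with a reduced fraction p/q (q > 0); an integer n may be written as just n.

Recurse on prefixes of the 14-edge string red red blue red blue blue blue red red red blue red blue red:
edge 1 of 14 (red): { ∅ | 0 } so -1
edge 2 of 14 (red): { ∅ | -1 0 } so -2
edge 3 of 14 (blue): { -2 | -1 0 } so -3/2
edge 4 of 14 (red): { -2 | -3/2 -1 0 } so -7/4
edge 5 of 14 (blue): { -2 -7/4 | -3/2 -1 0 } so -13/8
edge 6 of 14 (blue): { -2 -7/4 -13/8 | -3/2 -1 0 } so -25/16
edge 7 of 14 (blue): { -2 -7/4 -13/8 -25/16 | -3/2 -1 0 } so -49/32
edge 8 of 14 (red): { -2 -7/4 -13/8 -25/16 | -49/32 -3/2 -1 0 } so -99/64
edge 9 of 14 (red): { -2 -7/4 -13/8 -25/16 | -99/64 -49/32 -3/2 -1 0 } so -199/128
edge 10 of 14 (red): { -2 -7/4 -13/8 -25/16 | -199/128 -99/64 -49/32 -3/2 -1 0 } so -399/256
edge 11 of 14 (blue): { -2 -7/4 -13/8 -25/16 -399/256 | -199/128 -99/64 -49/32 -3/2 -1 0 } so -797/512
edge 12 of 14 (red): { -2 -7/4 -13/8 -25/16 -399/256 | -797/512 -199/128 -99/64 -49/32 -3/2 -1 0 } so -1595/1024
edge 13 of 14 (blue): { -2 -7/4 -13/8 -25/16 -399/256 -1595/1024 | -797/512 -199/128 -99/64 -49/32 -3/2 -1 0 } so -3189/2048
edge 14 of 14 (red): { -2 -7/4 -13/8 -25/16 -399/256 -1595/1024 | -3189/2048 -797/512 -199/128 -99/64 -49/32 -3/2 -1 0 } so -6379/4096

-6379/4096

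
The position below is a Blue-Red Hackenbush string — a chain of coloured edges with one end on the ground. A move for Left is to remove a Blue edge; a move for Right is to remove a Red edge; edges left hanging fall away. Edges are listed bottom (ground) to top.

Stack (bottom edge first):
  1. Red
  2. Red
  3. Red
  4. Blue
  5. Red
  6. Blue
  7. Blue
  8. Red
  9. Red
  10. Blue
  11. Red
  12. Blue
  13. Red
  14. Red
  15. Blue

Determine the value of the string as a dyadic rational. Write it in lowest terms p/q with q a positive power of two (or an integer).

edge 1 of 15 (Red): {  | 0 } -> -1
edge 2 of 15 (Red): {  | -1,0 } -> -2
edge 3 of 15 (Red): {  | -2,-1,0 } -> -3
edge 4 of 15 (Blue): { -3 | -2,-1,0 } -> -5/2
edge 5 of 15 (Red): { -3 | -5/2,-2,-1,0 } -> -11/4
edge 6 of 15 (Blue): { -3,-11/4 | -5/2,-2,-1,0 } -> -21/8
edge 7 of 15 (Blue): { -3,-11/4,-21/8 | -5/2,-2,-1,0 } -> -41/16
edge 8 of 15 (Red): { -3,-11/4,-21/8 | -41/16,-5/2,-2,-1,0 } -> -83/32
edge 9 of 15 (Red): { -3,-11/4,-21/8 | -83/32,-41/16,-5/2,-2,-1,0 } -> -167/64
edge 10 of 15 (Blue): { -3,-11/4,-21/8,-167/64 | -83/32,-41/16,-5/2,-2,-1,0 } -> -333/128
edge 11 of 15 (Red): { -3,-11/4,-21/8,-167/64 | -333/128,-83/32,-41/16,-5/2,-2,-1,0 } -> -667/256
edge 12 of 15 (Blue): { -3,-11/4,-21/8,-167/64,-667/256 | -333/128,-83/32,-41/16,-5/2,-2,-1,0 } -> -1333/512
edge 13 of 15 (Red): { -3,-11/4,-21/8,-167/64,-667/256 | -1333/512,-333/128,-83/32,-41/16,-5/2,-2,-1,0 } -> -2667/1024
edge 14 of 15 (Red): { -3,-11/4,-21/8,-167/64,-667/256 | -2667/1024,-1333/512,-333/128,-83/32,-41/16,-5/2,-2,-1,0 } -> -5335/2048
edge 15 of 15 (Blue): { -3,-11/4,-21/8,-167/64,-667/256,-5335/2048 | -2667/1024,-1333/512,-333/128,-83/32,-41/16,-5/2,-2,-1,0 } -> -10669/4096

-10669/4096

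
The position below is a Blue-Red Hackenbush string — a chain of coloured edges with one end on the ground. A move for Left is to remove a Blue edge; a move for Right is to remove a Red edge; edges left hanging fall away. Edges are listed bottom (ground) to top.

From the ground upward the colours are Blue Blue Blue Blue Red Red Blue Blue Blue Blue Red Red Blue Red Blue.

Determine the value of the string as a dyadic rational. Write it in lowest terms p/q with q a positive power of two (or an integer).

Recurse on prefixes of the 15-edge string Blue Blue Blue Blue Red Red Blue Blue Blue Blue Red Red Blue Red Blue:
step 1: add Blue to get B; options L={ 0 } R={  } => 1
step 2: add Blue to get BB; options L={ 0, 1 } R={  } => 2
step 3: add Blue to get BBB; options L={ 0, 1, 2 } R={  } => 3
step 4: add Blue to get BBBB; options L={ 0, 1, 2, 3 } R={  } => 4
step 5: add Red to get BBBBR; options L={ 0, 1, 2, 3 } R={ 4 } => 7/2
step 6: add Red to get BBBBRR; options L={ 0, 1, 2, 3 } R={ 7/2, 4 } => 13/4
step 7: add Blue to get BBBBRRB; options L={ 0, 1, 2, 3, 13/4 } R={ 7/2, 4 } => 27/8
step 8: add Blue to get BBBBRRBB; options L={ 0, 1, 2, 3, 13/4, 27/8 } R={ 7/2, 4 } => 55/16
step 9: add Blue to get BBBBRRBBB; options L={ 0, 1, 2, 3, 13/4, 27/8, 55/16 } R={ 7/2, 4 } => 111/32
step 10: add Blue to get BBBBRRBBBB; options L={ 0, 1, 2, 3, 13/4, 27/8, 55/16, 111/32 } R={ 7/2, 4 } => 223/64
step 11: add Red to get BBBBRRBBBBR; options L={ 0, 1, 2, 3, 13/4, 27/8, 55/16, 111/32 } R={ 223/64, 7/2, 4 } => 445/128
step 12: add Red to get BBBBRRBBBBRR; options L={ 0, 1, 2, 3, 13/4, 27/8, 55/16, 111/32 } R={ 445/128, 223/64, 7/2, 4 } => 889/256
step 13: add Blue to get BBBBRRBBBBRRB; options L={ 0, 1, 2, 3, 13/4, 27/8, 55/16, 111/32, 889/256 } R={ 445/128, 223/64, 7/2, 4 } => 1779/512
step 14: add Red to get BBBBRRBBBBRRBR; options L={ 0, 1, 2, 3, 13/4, 27/8, 55/16, 111/32, 889/256 } R={ 1779/512, 445/128, 223/64, 7/2, 4 } => 3557/1024
step 15: add Blue to get BBBBRRBBBBRRBRB; options L={ 0, 1, 2, 3, 13/4, 27/8, 55/16, 111/32, 889/256, 3557/1024 } R={ 1779/512, 445/128, 223/64, 7/2, 4 } => 7115/2048

7115/2048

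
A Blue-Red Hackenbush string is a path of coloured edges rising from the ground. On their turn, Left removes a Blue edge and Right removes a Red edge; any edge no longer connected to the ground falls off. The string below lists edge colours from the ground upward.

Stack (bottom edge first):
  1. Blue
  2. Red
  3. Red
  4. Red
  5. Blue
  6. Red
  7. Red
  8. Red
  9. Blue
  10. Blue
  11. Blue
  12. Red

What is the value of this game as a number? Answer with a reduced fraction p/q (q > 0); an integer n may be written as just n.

v(B) = { 0 | none } — 1
v(BR) = { 0 | 1 } — 1/2
v(BRR) = { 0 | 1/2, 1 } — 1/4
v(BRRR) = { 0 | 1/4, 1/2, 1 } — 1/8
v(BRRRB) = { 0, 1/8 | 1/4, 1/2, 1 } — 3/16
v(BRRRBR) = { 0, 1/8 | 3/16, 1/4, 1/2, 1 } — 5/32
v(BRRRBRR) = { 0, 1/8 | 5/32, 3/16, 1/4, 1/2, 1 } — 9/64
v(BRRRBRRR) = { 0, 1/8 | 9/64, 5/32, 3/16, 1/4, 1/2, 1 } — 17/128
v(BRRRBRRRB) = { 0, 1/8, 17/128 | 9/64, 5/32, 3/16, 1/4, 1/2, 1 } — 35/256
v(BRRRBRRRBB) = { 0, 1/8, 17/128, 35/256 | 9/64, 5/32, 3/16, 1/4, 1/2, 1 } — 71/512
v(BRRRBRRRBBB) = { 0, 1/8, 17/128, 35/256, 71/512 | 9/64, 5/32, 3/16, 1/4, 1/2, 1 } — 143/1024
v(BRRRBRRRBBBR) = { 0, 1/8, 17/128, 35/256, 71/512 | 143/1024, 9/64, 5/32, 3/16, 1/4, 1/2, 1 } — 285/2048

285/2048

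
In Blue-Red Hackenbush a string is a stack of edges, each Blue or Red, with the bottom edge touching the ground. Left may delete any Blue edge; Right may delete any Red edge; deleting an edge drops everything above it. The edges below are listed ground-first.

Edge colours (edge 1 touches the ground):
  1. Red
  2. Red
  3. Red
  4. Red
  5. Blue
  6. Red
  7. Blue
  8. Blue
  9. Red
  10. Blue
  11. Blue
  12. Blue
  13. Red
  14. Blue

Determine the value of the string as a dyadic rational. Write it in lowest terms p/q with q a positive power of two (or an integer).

-3653/1024

Prefix values for Red Red Red Red Blue Red Blue Blue Red Blue Blue Blue Red Blue via {L|R} + simplicity:
1 of 14 · R · max L −∞ · min R 0 so -1
2 of 14 · RR · max L −∞ · min R -1 so -2
3 of 14 · RRR · max L −∞ · min R -2 so -3
4 of 14 · RRRR · max L −∞ · min R -3 so -4
5 of 14 · RRRRB · max L -4 · min R -3 so -7/2
6 of 14 · RRRRBR · max L -4 · min R -7/2 so -15/4
7 of 14 · RRRRBRB · max L -15/4 · min R -7/2 so -29/8
8 of 14 · RRRRBRBB · max L -29/8 · min R -7/2 so -57/16
9 of 14 · RRRRBRBBR · max L -29/8 · min R -57/16 so -115/32
10 of 14 · RRRRBRBBRB · max L -115/32 · min R -57/16 so -229/64
11 of 14 · RRRRBRBBRBB · max L -229/64 · min R -57/16 so -457/128
12 of 14 · RRRRBRBBRBBB · max L -457/128 · min R -57/16 so -913/256
13 of 14 · RRRRBRBBRBBBR · max L -457/128 · min R -913/256 so -1827/512
14 of 14 · RRRRBRBBRBBBRB · max L -1827/512 · min R -913/256 so -3653/1024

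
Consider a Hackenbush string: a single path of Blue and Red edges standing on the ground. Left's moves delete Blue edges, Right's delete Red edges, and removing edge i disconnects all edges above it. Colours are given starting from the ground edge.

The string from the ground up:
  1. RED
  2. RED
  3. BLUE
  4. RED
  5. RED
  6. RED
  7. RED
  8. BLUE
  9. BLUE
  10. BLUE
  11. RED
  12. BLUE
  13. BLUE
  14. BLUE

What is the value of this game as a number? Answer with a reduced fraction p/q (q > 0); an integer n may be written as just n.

Build value(s[:k]) for k = 1..14, string s = RED RED BLUE RED RED RED RED BLUE BLUE BLUE RED BLUE BLUE BLUE.
value_1 [R]  L=[(no moves)]  R=[0]  = -1
value_2 [RR]  L=[(no moves)]  R=[-1 0]  = -2
value_3 [RRB]  L=[-2]  R=[-1 0]  = -3/2
value_4 [RRBR]  L=[-2]  R=[-3/2 -1 0]  = -7/4
value_5 [RRBRR]  L=[-2]  R=[-7/4 -3/2 -1 0]  = -15/8
value_6 [RRBRRR]  L=[-2]  R=[-15/8 -7/4 -3/2 -1 0]  = -31/16
value_7 [RRBRRRR]  L=[-2]  R=[-31/16 -15/8 -7/4 -3/2 -1 0]  = -63/32
value_8 [RRBRRRRB]  L=[-2 -63/32]  R=[-31/16 -15/8 -7/4 -3/2 -1 0]  = -125/64
value_9 [RRBRRRRBB]  L=[-2 -63/32 -125/64]  R=[-31/16 -15/8 -7/4 -3/2 -1 0]  = -249/128
value_10 [RRBRRRRBBB]  L=[-2 -63/32 -125/64 -249/128]  R=[-31/16 -15/8 -7/4 -3/2 -1 0]  = -497/256
value_11 [RRBRRRRBBBR]  L=[-2 -63/32 -125/64 -249/128]  R=[-497/256 -31/16 -15/8 -7/4 -3/2 -1 0]  = -995/512
value_12 [RRBRRRRBBBRB]  L=[-2 -63/32 -125/64 -249/128 -995/512]  R=[-497/256 -31/16 -15/8 -7/4 -3/2 -1 0]  = -1989/1024
value_13 [RRBRRRRBBBRBB]  L=[-2 -63/32 -125/64 -249/128 -995/512 -1989/1024]  R=[-497/256 -31/16 -15/8 -7/4 -3/2 -1 0]  = -3977/2048
value_14 [RRBRRRRBBBRBBB]  L=[-2 -63/32 -125/64 -249/128 -995/512 -1989/1024 -3977/2048]  R=[-497/256 -31/16 -15/8 -7/4 -3/2 -1 0]  = -7953/4096

-7953/4096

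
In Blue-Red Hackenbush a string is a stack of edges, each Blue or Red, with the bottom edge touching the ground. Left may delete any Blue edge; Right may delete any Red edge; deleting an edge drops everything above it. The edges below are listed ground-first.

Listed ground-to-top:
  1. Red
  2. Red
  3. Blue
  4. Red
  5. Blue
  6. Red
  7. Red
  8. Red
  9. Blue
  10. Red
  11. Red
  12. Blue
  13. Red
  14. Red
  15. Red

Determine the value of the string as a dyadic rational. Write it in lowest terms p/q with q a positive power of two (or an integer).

R: Left { (no moves) }, Right { 0 } => simplest -1
RR: Left { (no moves) }, Right { -1, 0 } => simplest -2
RRB: Left { -2 }, Right { -1, 0 } => simplest -3/2
RRBR: Left { -2 }, Right { -3/2, -1, 0 } => simplest -7/4
RRBRB: Left { -2, -7/4 }, Right { -3/2, -1, 0 } => simplest -13/8
RRBRBR: Left { -2, -7/4 }, Right { -13/8, -3/2, -1, 0 } => simplest -27/16
RRBRBRR: Left { -2, -7/4 }, Right { -27/16, -13/8, -3/2, -1, 0 } => simplest -55/32
RRBRBRRR: Left { -2, -7/4 }, Right { -55/32, -27/16, -13/8, -3/2, -1, 0 } => simplest -111/64
RRBRBRRRB: Left { -2, -7/4, -111/64 }, Right { -55/32, -27/16, -13/8, -3/2, -1, 0 } => simplest -221/128
RRBRBRRRBR: Left { -2, -7/4, -111/64 }, Right { -221/128, -55/32, -27/16, -13/8, -3/2, -1, 0 } => simplest -443/256
RRBRBRRRBRR: Left { -2, -7/4, -111/64 }, Right { -443/256, -221/128, -55/32, -27/16, -13/8, -3/2, -1, 0 } => simplest -887/512
RRBRBRRRBRRB: Left { -2, -7/4, -111/64, -887/512 }, Right { -443/256, -221/128, -55/32, -27/16, -13/8, -3/2, -1, 0 } => simplest -1773/1024
RRBRBRRRBRRBR: Left { -2, -7/4, -111/64, -887/512 }, Right { -1773/1024, -443/256, -221/128, -55/32, -27/16, -13/8, -3/2, -1, 0 } => simplest -3547/2048
RRBRBRRRBRRBRR: Left { -2, -7/4, -111/64, -887/512 }, Right { -3547/2048, -1773/1024, -443/256, -221/128, -55/32, -27/16, -13/8, -3/2, -1, 0 } => simplest -7095/4096
RRBRBRRRBRRBRRR: Left { -2, -7/4, -111/64, -887/512 }, Right { -7095/4096, -3547/2048, -1773/1024, -443/256, -221/128, -55/32, -27/16, -13/8, -3/2, -1, 0 } => simplest -14191/8192

-14191/8192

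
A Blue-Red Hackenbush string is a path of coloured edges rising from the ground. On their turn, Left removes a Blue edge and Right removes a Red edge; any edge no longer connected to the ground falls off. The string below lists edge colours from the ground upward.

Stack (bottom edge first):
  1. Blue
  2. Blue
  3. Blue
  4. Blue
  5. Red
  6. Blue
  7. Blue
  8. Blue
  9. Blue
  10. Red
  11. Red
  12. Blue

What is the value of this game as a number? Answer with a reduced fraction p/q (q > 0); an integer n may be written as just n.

Prefix values for Blue Blue Blue Blue Red Blue Blue Blue Blue Red Red Blue via {L|R} + simplicity:
G(B) = { 0 | (no moves) } ⇒ 1
G(BB) = { 0, 1 | (no moves) } ⇒ 2
G(BBB) = { 0, 1, 2 | (no moves) } ⇒ 3
G(BBBB) = { 0, 1, 2, 3 | (no moves) } ⇒ 4
G(BBBBR) = { 0, 1, 2, 3 | 4 } ⇒ 7/2
G(BBBBRB) = { 0, 1, 2, 3, 7/2 | 4 } ⇒ 15/4
G(BBBBRBB) = { 0, 1, 2, 3, 7/2, 15/4 | 4 } ⇒ 31/8
G(BBBBRBBB) = { 0, 1, 2, 3, 7/2, 15/4, 31/8 | 4 } ⇒ 63/16
G(BBBBRBBBB) = { 0, 1, 2, 3, 7/2, 15/4, 31/8, 63/16 | 4 } ⇒ 127/32
G(BBBBRBBBBR) = { 0, 1, 2, 3, 7/2, 15/4, 31/8, 63/16 | 127/32, 4 } ⇒ 253/64
G(BBBBRBBBBRR) = { 0, 1, 2, 3, 7/2, 15/4, 31/8, 63/16 | 253/64, 127/32, 4 } ⇒ 505/128
G(BBBBRBBBBRRB) = { 0, 1, 2, 3, 7/2, 15/4, 31/8, 63/16, 505/128 | 253/64, 127/32, 4 } ⇒ 1011/256

1011/256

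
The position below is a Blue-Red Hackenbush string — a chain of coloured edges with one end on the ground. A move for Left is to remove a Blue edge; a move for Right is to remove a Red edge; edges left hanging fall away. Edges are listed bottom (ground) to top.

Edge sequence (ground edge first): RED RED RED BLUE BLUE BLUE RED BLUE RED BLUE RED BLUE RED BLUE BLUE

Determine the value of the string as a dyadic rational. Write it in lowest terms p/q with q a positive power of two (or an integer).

Prefix values for RED RED RED BLUE BLUE BLUE RED BLUE RED BLUE RED BLUE RED BLUE BLUE via {L|R} + simplicity:
v(R) = { (no moves) | 0 } = -1
v(RR) = { (no moves) | -1,0 } = -2
v(RRR) = { (no moves) | -2,-1,0 } = -3
v(RRRB) = { -3 | -2,-1,0 } = -5/2
v(RRRBB) = { -3,-5/2 | -2,-1,0 } = -9/4
v(RRRBBB) = { -3,-5/2,-9/4 | -2,-1,0 } = -17/8
v(RRRBBBR) = { -3,-5/2,-9/4 | -17/8,-2,-1,0 } = -35/16
v(RRRBBBRB) = { -3,-5/2,-9/4,-35/16 | -17/8,-2,-1,0 } = -69/32
v(RRRBBBRBR) = { -3,-5/2,-9/4,-35/16 | -69/32,-17/8,-2,-1,0 } = -139/64
v(RRRBBBRBRB) = { -3,-5/2,-9/4,-35/16,-139/64 | -69/32,-17/8,-2,-1,0 } = -277/128
v(RRRBBBRBRBR) = { -3,-5/2,-9/4,-35/16,-139/64 | -277/128,-69/32,-17/8,-2,-1,0 } = -555/256
v(RRRBBBRBRBRB) = { -3,-5/2,-9/4,-35/16,-139/64,-555/256 | -277/128,-69/32,-17/8,-2,-1,0 } = -1109/512
v(RRRBBBRBRBRBR) = { -3,-5/2,-9/4,-35/16,-139/64,-555/256 | -1109/512,-277/128,-69/32,-17/8,-2,-1,0 } = -2219/1024
v(RRRBBBRBRBRBRB) = { -3,-5/2,-9/4,-35/16,-139/64,-555/256,-2219/1024 | -1109/512,-277/128,-69/32,-17/8,-2,-1,0 } = -4437/2048
v(RRRBBBRBRBRBRBB) = { -3,-5/2,-9/4,-35/16,-139/64,-555/256,-2219/1024,-4437/2048 | -1109/512,-277/128,-69/32,-17/8,-2,-1,0 } = -8873/4096

-8873/4096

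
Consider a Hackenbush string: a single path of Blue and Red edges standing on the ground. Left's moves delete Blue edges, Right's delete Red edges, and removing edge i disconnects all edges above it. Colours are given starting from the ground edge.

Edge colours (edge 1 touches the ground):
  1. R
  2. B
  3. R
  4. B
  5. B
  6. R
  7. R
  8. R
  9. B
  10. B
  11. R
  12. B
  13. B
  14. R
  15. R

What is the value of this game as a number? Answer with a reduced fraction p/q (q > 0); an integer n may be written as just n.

-10023/16384

1 of 15 · R · max L −∞ · min R 0 so -1
2 of 15 · RB · max L -1 · min R 0 so -1/2
3 of 15 · RBR · max L -1 · min R -1/2 so -3/4
4 of 15 · RBRB · max L -3/4 · min R -1/2 so -5/8
5 of 15 · RBRBB · max L -5/8 · min R -1/2 so -9/16
6 of 15 · RBRBBR · max L -5/8 · min R -9/16 so -19/32
7 of 15 · RBRBBRR · max L -5/8 · min R -19/32 so -39/64
8 of 15 · RBRBBRRR · max L -5/8 · min R -39/64 so -79/128
9 of 15 · RBRBBRRRB · max L -79/128 · min R -39/64 so -157/256
10 of 15 · RBRBBRRRBB · max L -157/256 · min R -39/64 so -313/512
11 of 15 · RBRBBRRRBBR · max L -157/256 · min R -313/512 so -627/1024
12 of 15 · RBRBBRRRBBRB · max L -627/1024 · min R -313/512 so -1253/2048
13 of 15 · RBRBBRRRBBRBB · max L -1253/2048 · min R -313/512 so -2505/4096
14 of 15 · RBRBBRRRBBRBBR · max L -1253/2048 · min R -2505/4096 so -5011/8192
15 of 15 · RBRBBRRRBBRBBRR · max L -1253/2048 · min R -5011/8192 so -10023/16384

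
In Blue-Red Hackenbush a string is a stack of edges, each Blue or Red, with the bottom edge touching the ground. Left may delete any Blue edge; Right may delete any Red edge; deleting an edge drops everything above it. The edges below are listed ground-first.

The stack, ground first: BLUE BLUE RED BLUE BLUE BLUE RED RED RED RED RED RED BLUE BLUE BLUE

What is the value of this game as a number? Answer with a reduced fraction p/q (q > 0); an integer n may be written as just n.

Build v(s[:k]) for k = 1..15, string s = BLUE BLUE RED BLUE BLUE BLUE RED RED RED RED RED RED BLUE BLUE BLUE.
B: Left { 0 }, Right { none } => simplest 1
BB: Left { 0, 1 }, Right { none } => simplest 2
BBR: Left { 0, 1 }, Right { 2 } => simplest 3/2
BBRB: Left { 0, 1, 3/2 }, Right { 2 } => simplest 7/4
BBRBB: Left { 0, 1, 3/2, 7/4 }, Right { 2 } => simplest 15/8
BBRBBB: Left { 0, 1, 3/2, 7/4, 15/8 }, Right { 2 } => simplest 31/16
BBRBBBR: Left { 0, 1, 3/2, 7/4, 15/8 }, Right { 31/16, 2 } => simplest 61/32
BBRBBBRR: Left { 0, 1, 3/2, 7/4, 15/8 }, Right { 61/32, 31/16, 2 } => simplest 121/64
BBRBBBRRR: Left { 0, 1, 3/2, 7/4, 15/8 }, Right { 121/64, 61/32, 31/16, 2 } => simplest 241/128
BBRBBBRRRR: Left { 0, 1, 3/2, 7/4, 15/8 }, Right { 241/128, 121/64, 61/32, 31/16, 2 } => simplest 481/256
BBRBBBRRRRR: Left { 0, 1, 3/2, 7/4, 15/8 }, Right { 481/256, 241/128, 121/64, 61/32, 31/16, 2 } => simplest 961/512
BBRBBBRRRRRR: Left { 0, 1, 3/2, 7/4, 15/8 }, Right { 961/512, 481/256, 241/128, 121/64, 61/32, 31/16, 2 } => simplest 1921/1024
BBRBBBRRRRRRB: Left { 0, 1, 3/2, 7/4, 15/8, 1921/1024 }, Right { 961/512, 481/256, 241/128, 121/64, 61/32, 31/16, 2 } => simplest 3843/2048
BBRBBBRRRRRRBB: Left { 0, 1, 3/2, 7/4, 15/8, 1921/1024, 3843/2048 }, Right { 961/512, 481/256, 241/128, 121/64, 61/32, 31/16, 2 } => simplest 7687/4096
BBRBBBRRRRRRBBB: Left { 0, 1, 3/2, 7/4, 15/8, 1921/1024, 3843/2048, 7687/4096 }, Right { 961/512, 481/256, 241/128, 121/64, 61/32, 31/16, 2 } => simplest 15375/8192

15375/8192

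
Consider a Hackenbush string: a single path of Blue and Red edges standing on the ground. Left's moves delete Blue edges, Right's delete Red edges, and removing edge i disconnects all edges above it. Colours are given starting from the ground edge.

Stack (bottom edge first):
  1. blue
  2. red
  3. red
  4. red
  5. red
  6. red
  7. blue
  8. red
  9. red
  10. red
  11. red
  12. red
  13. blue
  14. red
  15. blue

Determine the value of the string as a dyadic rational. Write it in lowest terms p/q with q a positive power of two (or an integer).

523/16384

b: Left { 0 }, Right { (no moves) } gives simplest 1
br: Left { 0 }, Right { 1 } gives simplest 1/2
brr: Left { 0 }, Right { 1/2, 1 } gives simplest 1/4
brrr: Left { 0 }, Right { 1/4, 1/2, 1 } gives simplest 1/8
brrrr: Left { 0 }, Right { 1/8, 1/4, 1/2, 1 } gives simplest 1/16
brrrrr: Left { 0 }, Right { 1/16, 1/8, 1/4, 1/2, 1 } gives simplest 1/32
brrrrrb: Left { 0, 1/32 }, Right { 1/16, 1/8, 1/4, 1/2, 1 } gives simplest 3/64
brrrrrbr: Left { 0, 1/32 }, Right { 3/64, 1/16, 1/8, 1/4, 1/2, 1 } gives simplest 5/128
brrrrrbrr: Left { 0, 1/32 }, Right { 5/128, 3/64, 1/16, 1/8, 1/4, 1/2, 1 } gives simplest 9/256
brrrrrbrrr: Left { 0, 1/32 }, Right { 9/256, 5/128, 3/64, 1/16, 1/8, 1/4, 1/2, 1 } gives simplest 17/512
brrrrrbrrrr: Left { 0, 1/32 }, Right { 17/512, 9/256, 5/128, 3/64, 1/16, 1/8, 1/4, 1/2, 1 } gives simplest 33/1024
brrrrrbrrrrr: Left { 0, 1/32 }, Right { 33/1024, 17/512, 9/256, 5/128, 3/64, 1/16, 1/8, 1/4, 1/2, 1 } gives simplest 65/2048
brrrrrbrrrrrb: Left { 0, 1/32, 65/2048 }, Right { 33/1024, 17/512, 9/256, 5/128, 3/64, 1/16, 1/8, 1/4, 1/2, 1 } gives simplest 131/4096
brrrrrbrrrrrbr: Left { 0, 1/32, 65/2048 }, Right { 131/4096, 33/1024, 17/512, 9/256, 5/128, 3/64, 1/16, 1/8, 1/4, 1/2, 1 } gives simplest 261/8192
brrrrrbrrrrrbrb: Left { 0, 1/32, 65/2048, 261/8192 }, Right { 131/4096, 33/1024, 17/512, 9/256, 5/128, 3/64, 1/16, 1/8, 1/4, 1/2, 1 } gives simplest 523/16384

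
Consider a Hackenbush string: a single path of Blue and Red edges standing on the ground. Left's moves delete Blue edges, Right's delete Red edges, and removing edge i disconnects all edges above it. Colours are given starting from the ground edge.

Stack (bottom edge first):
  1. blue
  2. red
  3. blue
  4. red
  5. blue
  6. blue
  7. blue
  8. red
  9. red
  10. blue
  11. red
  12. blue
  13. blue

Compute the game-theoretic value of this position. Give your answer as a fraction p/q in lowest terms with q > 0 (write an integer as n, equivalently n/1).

2967/4096

Recurse on prefixes of the 13-edge string blue red blue red blue blue blue red red blue red blue blue:
g_1 [b]  L=[0]  R=[∅]  so 1
g_2 [br]  L=[0]  R=[1]  so 1/2
g_3 [brb]  L=[0; 1/2]  R=[1]  so 3/4
g_4 [brbr]  L=[0; 1/2]  R=[3/4; 1]  so 5/8
g_5 [brbrb]  L=[0; 1/2; 5/8]  R=[3/4; 1]  so 11/16
g_6 [brbrbb]  L=[0; 1/2; 5/8; 11/16]  R=[3/4; 1]  so 23/32
g_7 [brbrbbb]  L=[0; 1/2; 5/8; 11/16; 23/32]  R=[3/4; 1]  so 47/64
g_8 [brbrbbbr]  L=[0; 1/2; 5/8; 11/16; 23/32]  R=[47/64; 3/4; 1]  so 93/128
g_9 [brbrbbbrr]  L=[0; 1/2; 5/8; 11/16; 23/32]  R=[93/128; 47/64; 3/4; 1]  so 185/256
g_10 [brbrbbbrrb]  L=[0; 1/2; 5/8; 11/16; 23/32; 185/256]  R=[93/128; 47/64; 3/4; 1]  so 371/512
g_11 [brbrbbbrrbr]  L=[0; 1/2; 5/8; 11/16; 23/32; 185/256]  R=[371/512; 93/128; 47/64; 3/4; 1]  so 741/1024
g_12 [brbrbbbrrbrb]  L=[0; 1/2; 5/8; 11/16; 23/32; 185/256; 741/1024]  R=[371/512; 93/128; 47/64; 3/4; 1]  so 1483/2048
g_13 [brbrbbbrrbrbb]  L=[0; 1/2; 5/8; 11/16; 23/32; 185/256; 741/1024; 1483/2048]  R=[371/512; 93/128; 47/64; 3/4; 1]  so 2967/4096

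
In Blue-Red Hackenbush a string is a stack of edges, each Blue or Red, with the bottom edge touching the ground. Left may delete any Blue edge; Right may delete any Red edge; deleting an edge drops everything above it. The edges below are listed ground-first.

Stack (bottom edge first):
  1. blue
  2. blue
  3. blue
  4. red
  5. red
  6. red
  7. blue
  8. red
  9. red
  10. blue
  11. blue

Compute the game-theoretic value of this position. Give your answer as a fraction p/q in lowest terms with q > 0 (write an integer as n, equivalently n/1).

Prefix values for blue blue blue red red red blue red red blue blue via {L|R} + simplicity:
value_1 [b]  L=[0]  R=[]  so 1
value_2 [bb]  L=[0 1]  R=[]  so 2
value_3 [bbb]  L=[0 1 2]  R=[]  so 3
value_4 [bbbr]  L=[0 1 2]  R=[3]  so 5/2
value_5 [bbbrr]  L=[0 1 2]  R=[5/2 3]  so 9/4
value_6 [bbbrrr]  L=[0 1 2]  R=[9/4 5/2 3]  so 17/8
value_7 [bbbrrrb]  L=[0 1 2 17/8]  R=[9/4 5/2 3]  so 35/16
value_8 [bbbrrrbr]  L=[0 1 2 17/8]  R=[35/16 9/4 5/2 3]  so 69/32
value_9 [bbbrrrbrr]  L=[0 1 2 17/8]  R=[69/32 35/16 9/4 5/2 3]  so 137/64
value_10 [bbbrrrbrrb]  L=[0 1 2 17/8 137/64]  R=[69/32 35/16 9/4 5/2 3]  so 275/128
value_11 [bbbrrrbrrbb]  L=[0 1 2 17/8 137/64 275/128]  R=[69/32 35/16 9/4 5/2 3]  so 551/256

551/256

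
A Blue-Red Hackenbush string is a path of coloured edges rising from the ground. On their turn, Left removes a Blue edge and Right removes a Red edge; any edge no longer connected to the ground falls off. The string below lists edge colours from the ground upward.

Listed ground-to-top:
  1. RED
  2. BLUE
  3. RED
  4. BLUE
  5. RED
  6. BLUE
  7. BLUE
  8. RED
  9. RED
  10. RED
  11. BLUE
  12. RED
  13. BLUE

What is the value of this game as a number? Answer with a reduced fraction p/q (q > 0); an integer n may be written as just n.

Build g(s[:k]) for k = 1..13, string s = RED BLUE RED BLUE RED BLUE BLUE RED RED RED BLUE RED BLUE.
R: Left { (no moves) }, Right { 0 } ⇒ simplest -1
RB: Left { -1 }, Right { 0 } ⇒ simplest -1/2
RBR: Left { -1 }, Right { -1/2, 0 } ⇒ simplest -3/4
RBRB: Left { -1, -3/4 }, Right { -1/2, 0 } ⇒ simplest -5/8
RBRBR: Left { -1, -3/4 }, Right { -5/8, -1/2, 0 } ⇒ simplest -11/16
RBRBRB: Left { -1, -3/4, -11/16 }, Right { -5/8, -1/2, 0 } ⇒ simplest -21/32
RBRBRBB: Left { -1, -3/4, -11/16, -21/32 }, Right { -5/8, -1/2, 0 } ⇒ simplest -41/64
RBRBRBBR: Left { -1, -3/4, -11/16, -21/32 }, Right { -41/64, -5/8, -1/2, 0 } ⇒ simplest -83/128
RBRBRBBRR: Left { -1, -3/4, -11/16, -21/32 }, Right { -83/128, -41/64, -5/8, -1/2, 0 } ⇒ simplest -167/256
RBRBRBBRRR: Left { -1, -3/4, -11/16, -21/32 }, Right { -167/256, -83/128, -41/64, -5/8, -1/2, 0 } ⇒ simplest -335/512
RBRBRBBRRRB: Left { -1, -3/4, -11/16, -21/32, -335/512 }, Right { -167/256, -83/128, -41/64, -5/8, -1/2, 0 } ⇒ simplest -669/1024
RBRBRBBRRRBR: Left { -1, -3/4, -11/16, -21/32, -335/512 }, Right { -669/1024, -167/256, -83/128, -41/64, -5/8, -1/2, 0 } ⇒ simplest -1339/2048
RBRBRBBRRRBRB: Left { -1, -3/4, -11/16, -21/32, -335/512, -1339/2048 }, Right { -669/1024, -167/256, -83/128, -41/64, -5/8, -1/2, 0 } ⇒ simplest -2677/4096

-2677/4096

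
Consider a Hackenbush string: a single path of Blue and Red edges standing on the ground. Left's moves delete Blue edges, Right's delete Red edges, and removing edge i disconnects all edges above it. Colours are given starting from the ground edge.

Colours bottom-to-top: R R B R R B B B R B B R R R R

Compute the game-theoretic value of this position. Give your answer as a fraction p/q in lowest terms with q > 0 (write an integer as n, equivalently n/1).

-14495/8192

Build g(s[:k]) for k = 1..15, string s = R R B R R B B B R B B R R R R.
1 of 15 · R · max L −∞ · min R 0 => -1
2 of 15 · RR · max L −∞ · min R -1 => -2
3 of 15 · RRB · max L -2 · min R -1 => -3/2
4 of 15 · RRBR · max L -2 · min R -3/2 => -7/4
5 of 15 · RRBRR · max L -2 · min R -7/4 => -15/8
6 of 15 · RRBRRB · max L -15/8 · min R -7/4 => -29/16
7 of 15 · RRBRRBB · max L -29/16 · min R -7/4 => -57/32
8 of 15 · RRBRRBBB · max L -57/32 · min R -7/4 => -113/64
9 of 15 · RRBRRBBBR · max L -57/32 · min R -113/64 => -227/128
10 of 15 · RRBRRBBBRB · max L -227/128 · min R -113/64 => -453/256
11 of 15 · RRBRRBBBRBB · max L -453/256 · min R -113/64 => -905/512
12 of 15 · RRBRRBBBRBBR · max L -453/256 · min R -905/512 => -1811/1024
13 of 15 · RRBRRBBBRBBRR · max L -453/256 · min R -1811/1024 => -3623/2048
14 of 15 · RRBRRBBBRBBRRR · max L -453/256 · min R -3623/2048 => -7247/4096
15 of 15 · RRBRRBBBRBBRRRR · max L -453/256 · min R -7247/4096 => -14495/8192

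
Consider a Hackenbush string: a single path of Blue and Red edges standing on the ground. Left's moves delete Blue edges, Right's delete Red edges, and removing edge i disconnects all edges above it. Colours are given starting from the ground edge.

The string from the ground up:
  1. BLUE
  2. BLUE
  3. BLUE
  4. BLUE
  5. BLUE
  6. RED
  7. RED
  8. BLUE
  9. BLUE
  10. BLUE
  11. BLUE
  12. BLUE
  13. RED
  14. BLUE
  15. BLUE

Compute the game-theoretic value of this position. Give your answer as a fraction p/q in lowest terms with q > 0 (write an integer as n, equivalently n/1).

4599/1024

val(B) = { 0 | ∅ } → 1
val(BB) = { 0,1 | ∅ } → 2
val(BBB) = { 0,1,2 | ∅ } → 3
val(BBBB) = { 0,1,2,3 | ∅ } → 4
val(BBBBB) = { 0,1,2,3,4 | ∅ } → 5
val(BBBBBR) = { 0,1,2,3,4 | 5 } → 9/2
val(BBBBBRR) = { 0,1,2,3,4 | 9/2,5 } → 17/4
val(BBBBBRRB) = { 0,1,2,3,4,17/4 | 9/2,5 } → 35/8
val(BBBBBRRBB) = { 0,1,2,3,4,17/4,35/8 | 9/2,5 } → 71/16
val(BBBBBRRBBB) = { 0,1,2,3,4,17/4,35/8,71/16 | 9/2,5 } → 143/32
val(BBBBBRRBBBB) = { 0,1,2,3,4,17/4,35/8,71/16,143/32 | 9/2,5 } → 287/64
val(BBBBBRRBBBBB) = { 0,1,2,3,4,17/4,35/8,71/16,143/32,287/64 | 9/2,5 } → 575/128
val(BBBBBRRBBBBBR) = { 0,1,2,3,4,17/4,35/8,71/16,143/32,287/64 | 575/128,9/2,5 } → 1149/256
val(BBBBBRRBBBBBRB) = { 0,1,2,3,4,17/4,35/8,71/16,143/32,287/64,1149/256 | 575/128,9/2,5 } → 2299/512
val(BBBBBRRBBBBBRBB) = { 0,1,2,3,4,17/4,35/8,71/16,143/32,287/64,1149/256,2299/512 | 575/128,9/2,5 } → 4599/1024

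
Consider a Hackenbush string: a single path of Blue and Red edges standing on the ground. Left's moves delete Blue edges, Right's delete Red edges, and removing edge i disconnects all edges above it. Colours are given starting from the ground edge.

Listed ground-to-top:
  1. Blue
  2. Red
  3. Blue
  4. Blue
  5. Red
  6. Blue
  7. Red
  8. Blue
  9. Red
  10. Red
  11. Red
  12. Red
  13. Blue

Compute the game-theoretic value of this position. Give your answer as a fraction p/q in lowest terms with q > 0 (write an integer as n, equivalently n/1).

3395/4096

Build G(s[:k]) for k = 1..13, string s = Blue Red Blue Blue Red Blue Red Blue Red Red Red Red Blue.
step 1: add Blue to get B; options L={ 0 } R={ none } → 1
step 2: add Red to get BR; options L={ 0 } R={ 1 } → 1/2
step 3: add Blue to get BRB; options L={ 0, 1/2 } R={ 1 } → 3/4
step 4: add Blue to get BRBB; options L={ 0, 1/2, 3/4 } R={ 1 } → 7/8
step 5: add Red to get BRBBR; options L={ 0, 1/2, 3/4 } R={ 7/8, 1 } → 13/16
step 6: add Blue to get BRBBRB; options L={ 0, 1/2, 3/4, 13/16 } R={ 7/8, 1 } → 27/32
step 7: add Red to get BRBBRBR; options L={ 0, 1/2, 3/4, 13/16 } R={ 27/32, 7/8, 1 } → 53/64
step 8: add Blue to get BRBBRBRB; options L={ 0, 1/2, 3/4, 13/16, 53/64 } R={ 27/32, 7/8, 1 } → 107/128
step 9: add Red to get BRBBRBRBR; options L={ 0, 1/2, 3/4, 13/16, 53/64 } R={ 107/128, 27/32, 7/8, 1 } → 213/256
step 10: add Red to get BRBBRBRBRR; options L={ 0, 1/2, 3/4, 13/16, 53/64 } R={ 213/256, 107/128, 27/32, 7/8, 1 } → 425/512
step 11: add Red to get BRBBRBRBRRR; options L={ 0, 1/2, 3/4, 13/16, 53/64 } R={ 425/512, 213/256, 107/128, 27/32, 7/8, 1 } → 849/1024
step 12: add Red to get BRBBRBRBRRRR; options L={ 0, 1/2, 3/4, 13/16, 53/64 } R={ 849/1024, 425/512, 213/256, 107/128, 27/32, 7/8, 1 } → 1697/2048
step 13: add Blue to get BRBBRBRBRRRRB; options L={ 0, 1/2, 3/4, 13/16, 53/64, 1697/2048 } R={ 849/1024, 425/512, 213/256, 107/128, 27/32, 7/8, 1 } → 3395/4096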